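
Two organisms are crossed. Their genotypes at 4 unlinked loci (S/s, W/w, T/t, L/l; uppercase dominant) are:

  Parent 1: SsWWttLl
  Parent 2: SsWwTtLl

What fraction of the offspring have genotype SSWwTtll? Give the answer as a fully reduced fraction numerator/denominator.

SsWWttLl gametes: SWtL×4, SWtl×4, sWtL×4, sWtl×4
SsWwTtLl gametes: SWTL×1, SWTl×1, SWtL×1, SWtl×1, SwTL×1, SwTl×1, SwtL×1, Swtl×1, sWTL×1, sWTl×1, sWtL×1, sWtl×1, swTL×1, swTl×1, swtL×1, swtl×1
SsWWttLl×SsWwTtLl grid (16·16=256): SSWWTtLL=4 SSWWTtLl=8 SSWWTtll=4 SSWWttLL=4 SSWWttLl=8 SSWWttll=4 SSWwTtLL=4 SSWwTtLl=8 SSWwTtll=4 SSWwttLL=4 SSWwttLl=8 SSWwttll=4 SsWWTtLL=8 SsWWTtLl=16 SsWWTtll=8 SsWWttLL=8 SsWWttLl=16 SsWWttll=8 SsWwTtLL=8 SsWwTtLl=16 SsWwTtll=8 SsWwttLL=8 SsWwttLl=16 SsWwttll=8 ssWWTtLL=4 ssWWTtLl=8 ssWWTtll=4 ssWWttLL=4 ssWWttLl=8 ssWWttll=4 ssWwTtLL=4 ssWwTtLl=8 ssWwTtll=4 ssWwttLL=4 ssWwttLl=8 ssWwttll=4
SSWwTtll hits 4/256; gcd=4; 4÷4/256÷4 = 1/64

P(SSWwTtll) = 1/64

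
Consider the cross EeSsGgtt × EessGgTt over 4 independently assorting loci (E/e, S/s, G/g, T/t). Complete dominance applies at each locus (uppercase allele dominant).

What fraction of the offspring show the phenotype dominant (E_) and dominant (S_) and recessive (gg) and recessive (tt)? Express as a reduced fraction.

EeSsGgtt gametes: ESGt×2, ESgt×2, EsGt×2, Esgt×2, eSGt×2, eSgt×2, esGt×2, esgt×2
EessGgTt gametes: EsGT×2, EsGt×2, EsgT×2, Esgt×2, esGT×2, esGt×2, esgT×2, esgt×2
EeSsGgtt×EessGgTt grid (16·16=256): EESsGGTt=4 EESsGGtt=4 EESsGgTt=8 EESsGgtt=8 EESsggTt=4 EESsggtt=4 EEssGGTt=4 EEssGGtt=4 EEssGgTt=8 EEssGgtt=8 EEssggTt=4 EEssggtt=4 EeSsGGTt=8 EeSsGGtt=8 EeSsGgTt=16 EeSsGgtt=16 EeSsggTt=8 EeSsggtt=8 EessGGTt=8 EessGGtt=8 EessGgTt=16 EessGgtt=16 EessggTt=8 Eessggtt=8 eeSsGGTt=4 eeSsGGtt=4 eeSsGgTt=8 eeSsGgtt=8 eeSsggTt=4 eeSsggtt=4 eessGGTt=4 eessGGtt=4 eessGgTt=8 eessGgtt=8 eessggTt=4 eessggtt=4
E_ S_ gg tt hits 12/256; gcd=4; 12÷4/256÷4 = 3/64

P(E_ S_ gg tt) = 3/64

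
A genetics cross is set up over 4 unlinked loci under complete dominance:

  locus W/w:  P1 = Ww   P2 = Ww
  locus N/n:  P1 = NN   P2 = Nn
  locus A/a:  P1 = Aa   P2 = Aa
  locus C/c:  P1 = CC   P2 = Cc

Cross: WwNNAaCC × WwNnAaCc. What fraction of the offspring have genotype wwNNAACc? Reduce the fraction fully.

WwNNAaCC gametes: WNAC×4, WNaC×4, wNAC×4, wNaC×4
WwNnAaCc gametes: WNAC×1, WNAc×1, WNaC×1, WNac×1, WnAC×1, WnAc×1, WnaC×1, Wnac×1, wNAC×1, wNAc×1, wNaC×1, wNac×1, wnAC×1, wnAc×1, wnaC×1, wnac×1
WwNNAaCC×WwNnAaCc grid (16·16=256): WWNNAACC=4 WWNNAACc=4 WWNNAaCC=8 WWNNAaCc=8 WWNNaaCC=4 WWNNaaCc=4 WWNnAACC=4 WWNnAACc=4 WWNnAaCC=8 WWNnAaCc=8 WWNnaaCC=4 WWNnaaCc=4 WwNNAACC=8 WwNNAACc=8 WwNNAaCC=16 WwNNAaCc=16 WwNNaaCC=8 WwNNaaCc=8 WwNnAACC=8 WwNnAACc=8 WwNnAaCC=16 WwNnAaCc=16 WwNnaaCC=8 WwNnaaCc=8 wwNNAACC=4 wwNNAACc=4 wwNNAaCC=8 wwNNAaCc=8 wwNNaaCC=4 wwNNaaCc=4 wwNnAACC=4 wwNnAACc=4 wwNnAaCC=8 wwNnAaCc=8 wwNnaaCC=4 wwNnaaCc=4
wwNNAACc hits 4/256; gcd=4; 4÷4/256÷4 = 1/64

P(wwNNAACc) = 1/64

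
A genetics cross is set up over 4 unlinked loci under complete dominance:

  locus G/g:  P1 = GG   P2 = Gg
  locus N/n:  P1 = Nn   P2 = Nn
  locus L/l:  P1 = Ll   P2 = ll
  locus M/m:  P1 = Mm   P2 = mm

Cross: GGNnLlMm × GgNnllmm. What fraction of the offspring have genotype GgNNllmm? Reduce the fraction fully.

GGNnLlMm gametes: GNLM×2, GNLm×2, GNlM×2, GNlm×2, GnLM×2, GnLm×2, GnlM×2, Gnlm×2
GgNnllmm gametes: GNlm×4, Gnlm×4, gNlm×4, gnlm×4
GGNnLlMm×GgNnllmm grid (16·16=256): GGNNLlMm=8 GGNNLlmm=8 GGNNllMm=8 GGNNllmm=8 GGNnLlMm=16 GGNnLlmm=16 GGNnllMm=16 GGNnllmm=16 GGnnLlMm=8 GGnnLlmm=8 GGnnllMm=8 GGnnllmm=8 GgNNLlMm=8 GgNNLlmm=8 GgNNllMm=8 GgNNllmm=8 GgNnLlMm=16 GgNnLlmm=16 GgNnllMm=16 GgNnllmm=16 GgnnLlMm=8 GgnnLlmm=8 GgnnllMm=8 Ggnnllmm=8
GgNNllmm hits 8/256; gcd=8; 8÷8/256÷8 = 1/32

P(GgNNllmm) = 1/32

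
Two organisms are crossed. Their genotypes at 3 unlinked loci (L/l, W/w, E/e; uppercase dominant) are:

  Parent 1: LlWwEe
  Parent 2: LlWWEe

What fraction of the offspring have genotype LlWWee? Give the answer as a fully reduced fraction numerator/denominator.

LlWwEe gametes: LWE×1, LWe×1, LwE×1, Lwe×1, lWE×1, lWe×1, lwE×1, lwe×1
LlWWEe gametes: LWE×2, LWe×2, lWE×2, lWe×2
LlWwEe×LlWWEe grid (8·8=64): LLWWEE=2 LLWWEe=4 LLWWee=2 LLWwEE=2 LLWwEe=4 LLWwee=2 LlWWEE=4 LlWWEe=8 LlWWee=4 LlWwEE=4 LlWwEe=8 LlWwee=4 llWWEE=2 llWWEe=4 llWWee=2 llWwEE=2 llWwEe=4 llWwee=2
LlWWee hits 4/64; gcd=4; 4÷4/64÷4 = 1/16

P(LlWWee) = 1/16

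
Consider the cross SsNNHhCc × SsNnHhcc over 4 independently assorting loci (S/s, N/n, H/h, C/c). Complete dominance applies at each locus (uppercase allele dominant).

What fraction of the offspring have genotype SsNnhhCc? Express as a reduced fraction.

SsNNHhCc gametes: SNHC×2, SNHc×2, SNhC×2, SNhc×2, sNHC×2, sNHc×2, sNhC×2, sNhc×2
SsNnHhcc gametes: SNHc×2, SNhc×2, SnHc×2, Snhc×2, sNHc×2, sNhc×2, snHc×2, snhc×2
SsNNHhCc×SsNnHhcc grid (16·16=256): SSNNHHCc=4 SSNNHHcc=4 SSNNHhCc=8 SSNNHhcc=8 SSNNhhCc=4 SSNNhhcc=4 SSNnHHCc=4 SSNnHHcc=4 SSNnHhCc=8 SSNnHhcc=8 SSNnhhCc=4 SSNnhhcc=4 SsNNHHCc=8 SsNNHHcc=8 SsNNHhCc=16 SsNNHhcc=16 SsNNhhCc=8 SsNNhhcc=8 SsNnHHCc=8 SsNnHHcc=8 SsNnHhCc=16 SsNnHhcc=16 SsNnhhCc=8 SsNnhhcc=8 ssNNHHCc=4 ssNNHHcc=4 ssNNHhCc=8 ssNNHhcc=8 ssNNhhCc=4 ssNNhhcc=4 ssNnHHCc=4 ssNnHHcc=4 ssNnHhCc=8 ssNnHhcc=8 ssNnhhCc=4 ssNnhhcc=4
SsNnhhCc hits 8/256; gcd=8; 8÷8/256÷8 = 1/32

P(SsNnhhCc) = 1/32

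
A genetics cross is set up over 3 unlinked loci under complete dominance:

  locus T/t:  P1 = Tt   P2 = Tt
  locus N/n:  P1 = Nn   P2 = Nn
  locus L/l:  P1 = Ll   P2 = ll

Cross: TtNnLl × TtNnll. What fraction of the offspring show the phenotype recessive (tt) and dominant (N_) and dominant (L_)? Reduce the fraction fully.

P(tt N_ L_) = 3/32

TtNnLl gametes: TNL×1, TNl×1, TnL×1, Tnl×1, tNL×1, tNl×1, tnL×1, tnl×1
TtNnll gametes: TNl×2, Tnl×2, tNl×2, tnl×2
TtNnLl×TtNnll grid (8·8=64): TTNNLl=2 TTNNll=2 TTNnLl=4 TTNnll=4 TTnnLl=2 TTnnll=2 TtNNLl=4 TtNNll=4 TtNnLl=8 TtNnll=8 TtnnLl=4 Ttnnll=4 ttNNLl=2 ttNNll=2 ttNnLl=4 ttNnll=4 ttnnLl=2 ttnnll=2
tt N_ L_ hits 6/64; gcd=2; 6÷2/64÷2 = 3/32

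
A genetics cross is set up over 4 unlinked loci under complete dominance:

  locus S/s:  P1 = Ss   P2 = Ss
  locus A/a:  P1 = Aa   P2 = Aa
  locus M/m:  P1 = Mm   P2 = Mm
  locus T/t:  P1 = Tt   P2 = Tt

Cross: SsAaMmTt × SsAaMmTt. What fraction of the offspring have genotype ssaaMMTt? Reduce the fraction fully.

P(ssaaMMTt) = 1/128

SsAaMmTt gametes: SAMT×1, SAMt×1, SAmT×1, SAmt×1, SaMT×1, SaMt×1, SamT×1, Samt×1, sAMT×1, sAMt×1, sAmT×1, sAmt×1, saMT×1, saMt×1, samT×1, samt×1
SsAaMmTt gametes: SAMT×1, SAMt×1, SAmT×1, SAmt×1, SaMT×1, SaMt×1, SamT×1, Samt×1, sAMT×1, sAMt×1, sAmT×1, sAmt×1, saMT×1, saMt×1, samT×1, samt×1
SsAaMmTt×SsAaMmTt grid (16·16=256): SSAAMMTT=1 SSAAMMTt=2 SSAAMMtt=1 SSAAMmTT=2 SSAAMmTt=4 SSAAMmtt=2 SSAAmmTT=1 SSAAmmTt=2 SSAAmmtt=1 SSAaMMTT=2 SSAaMMTt=4 SSAaMMtt=2 SSAaMmTT=4 SSAaMmTt=8 SSAaMmtt=4 SSAammTT=2 SSAammTt=4 SSAammtt=2 SSaaMMTT=1 SSaaMMTt=2 SSaaMMtt=1 SSaaMmTT=2 SSaaMmTt=4 SSaaMmtt=2 SSaammTT=1 SSaammTt=2 SSaammtt=1 SsAAMMTT=2 SsAAMMTt=4 SsAAMMtt=2 SsAAMmTT=4 SsAAMmTt=8 SsAAMmtt=4 SsAAmmTT=2 SsAAmmTt=4 SsAAmmtt=2 SsAaMMTT=4 SsAaMMTt=8 SsAaMMtt=4 SsAaMmTT=8 SsAaMmTt=16 SsAaMmtt=8 SsAammTT=4 SsAammTt=8 SsAammtt=4 SsaaMMTT=2 SsaaMMTt=4 SsaaMMtt=2 SsaaMmTT=4 SsaaMmTt=8 SsaaMmtt=4 SsaammTT=2 SsaammTt=4 Ssaammtt=2 ssAAMMTT=1 ssAAMMTt=2 ssAAMMtt=1 ssAAMmTT=2 ssAAMmTt=4 ssAAMmtt=2 ssAAmmTT=1 ssAAmmTt=2 ssAAmmtt=1 ssAaMMTT=2 ssAaMMTt=4 ssAaMMtt=2 ssAaMmTT=4 ssAaMmTt=8 ssAaMmtt=4 ssAammTT=2 ssAammTt=4 ssAammtt=2 ssaaMMTT=1 ssaaMMTt=2 ssaaMMtt=1 ssaaMmTT=2 ssaaMmTt=4 ssaaMmtt=2 ssaammTT=1 ssaammTt=2 ssaammtt=1
ssaaMMTt hits 2/256; gcd=2; 2÷2/256÷2 = 1/128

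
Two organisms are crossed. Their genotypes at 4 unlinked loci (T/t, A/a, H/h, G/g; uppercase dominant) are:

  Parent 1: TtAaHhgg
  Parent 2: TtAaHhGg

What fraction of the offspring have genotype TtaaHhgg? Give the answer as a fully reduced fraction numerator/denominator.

P(TtaaHhgg) = 1/32

TtAaHhgg gametes: TAHg×2, TAhg×2, TaHg×2, Tahg×2, tAHg×2, tAhg×2, taHg×2, tahg×2
TtAaHhGg gametes: TAHG×1, TAHg×1, TAhG×1, TAhg×1, TaHG×1, TaHg×1, TahG×1, Tahg×1, tAHG×1, tAHg×1, tAhG×1, tAhg×1, taHG×1, taHg×1, tahG×1, tahg×1
TtAaHhgg×TtAaHhGg grid (16·16=256): TTAAHHGg=2 TTAAHHgg=2 TTAAHhGg=4 TTAAHhgg=4 TTAAhhGg=2 TTAAhhgg=2 TTAaHHGg=4 TTAaHHgg=4 TTAaHhGg=8 TTAaHhgg=8 TTAahhGg=4 TTAahhgg=4 TTaaHHGg=2 TTaaHHgg=2 TTaaHhGg=4 TTaaHhgg=4 TTaahhGg=2 TTaahhgg=2 TtAAHHGg=4 TtAAHHgg=4 TtAAHhGg=8 TtAAHhgg=8 TtAAhhGg=4 TtAAhhgg=4 TtAaHHGg=8 TtAaHHgg=8 TtAaHhGg=16 TtAaHhgg=16 TtAahhGg=8 TtAahhgg=8 TtaaHHGg=4 TtaaHHgg=4 TtaaHhGg=8 TtaaHhgg=8 TtaahhGg=4 Ttaahhgg=4 ttAAHHGg=2 ttAAHHgg=2 ttAAHhGg=4 ttAAHhgg=4 ttAAhhGg=2 ttAAhhgg=2 ttAaHHGg=4 ttAaHHgg=4 ttAaHhGg=8 ttAaHhgg=8 ttAahhGg=4 ttAahhgg=4 ttaaHHGg=2 ttaaHHgg=2 ttaaHhGg=4 ttaaHhgg=4 ttaahhGg=2 ttaahhgg=2
TtaaHhgg hits 8/256; gcd=8; 8÷8/256÷8 = 1/32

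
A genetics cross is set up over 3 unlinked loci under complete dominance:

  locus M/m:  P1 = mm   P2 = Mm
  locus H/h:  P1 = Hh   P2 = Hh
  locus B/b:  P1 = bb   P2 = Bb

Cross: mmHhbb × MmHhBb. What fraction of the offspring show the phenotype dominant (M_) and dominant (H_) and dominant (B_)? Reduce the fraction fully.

P(M_ H_ B_) = 3/16

mmHhbb gametes: mHb×4, mhb×4
MmHhBb gametes: MHB×1, MHb×1, MhB×1, Mhb×1, mHB×1, mHb×1, mhB×1, mhb×1
mmHhbb×MmHhBb grid (8·8=64): MmHHBb=4 MmHHbb=4 MmHhBb=8 MmHhbb=8 MmhhBb=4 Mmhhbb=4 mmHHBb=4 mmHHbb=4 mmHhBb=8 mmHhbb=8 mmhhBb=4 mmhhbb=4
M_ H_ B_ hits 12/64; gcd=4; 12÷4/64÷4 = 3/16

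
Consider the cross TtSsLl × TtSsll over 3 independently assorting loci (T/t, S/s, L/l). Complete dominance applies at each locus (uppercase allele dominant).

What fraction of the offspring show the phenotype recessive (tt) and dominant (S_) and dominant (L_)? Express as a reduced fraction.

TtSsLl gametes: TSL×1, TSl×1, TsL×1, Tsl×1, tSL×1, tSl×1, tsL×1, tsl×1
TtSsll gametes: TSl×2, Tsl×2, tSl×2, tsl×2
TtSsLl×TtSsll grid (8·8=64): TTSSLl=2 TTSSll=2 TTSsLl=4 TTSsll=4 TTssLl=2 TTssll=2 TtSSLl=4 TtSSll=4 TtSsLl=8 TtSsll=8 TtssLl=4 Ttssll=4 ttSSLl=2 ttSSll=2 ttSsLl=4 ttSsll=4 ttssLl=2 ttssll=2
tt S_ L_ hits 6/64; gcd=2; 6÷2/64÷2 = 3/32

P(tt S_ L_) = 3/32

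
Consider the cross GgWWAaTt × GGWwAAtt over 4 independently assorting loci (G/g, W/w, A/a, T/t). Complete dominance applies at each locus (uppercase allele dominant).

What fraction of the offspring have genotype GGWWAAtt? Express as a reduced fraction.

GgWWAaTt gametes: GWAT×2, GWAt×2, GWaT×2, GWat×2, gWAT×2, gWAt×2, gWaT×2, gWat×2
GGWwAAtt gametes: GWAt×8, GwAt×8
GgWWAaTt×GGWwAAtt grid (16·16=256): GGWWAATt=16 GGWWAAtt=16 GGWWAaTt=16 GGWWAatt=16 GGWwAATt=16 GGWwAAtt=16 GGWwAaTt=16 GGWwAatt=16 GgWWAATt=16 GgWWAAtt=16 GgWWAaTt=16 GgWWAatt=16 GgWwAATt=16 GgWwAAtt=16 GgWwAaTt=16 GgWwAatt=16
GGWWAAtt hits 16/256; gcd=16; 16÷16/256÷16 = 1/16

P(GGWWAAtt) = 1/16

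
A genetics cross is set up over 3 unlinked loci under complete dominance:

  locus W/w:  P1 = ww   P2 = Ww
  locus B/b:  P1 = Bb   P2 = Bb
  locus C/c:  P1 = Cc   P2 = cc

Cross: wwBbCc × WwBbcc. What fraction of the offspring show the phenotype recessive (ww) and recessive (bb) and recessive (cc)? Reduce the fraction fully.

wwBbCc gametes: wBC×2, wBc×2, wbC×2, wbc×2
WwBbcc gametes: WBc×2, Wbc×2, wBc×2, wbc×2
wwBbCc×WwBbcc grid (8·8=64): WwBBCc=4 WwBBcc=4 WwBbCc=8 WwBbcc=8 WwbbCc=4 Wwbbcc=4 wwBBCc=4 wwBBcc=4 wwBbCc=8 wwBbcc=8 wwbbCc=4 wwbbcc=4
ww bb cc hits 4/64; gcd=4; 4÷4/64÷4 = 1/16

P(ww bb cc) = 1/16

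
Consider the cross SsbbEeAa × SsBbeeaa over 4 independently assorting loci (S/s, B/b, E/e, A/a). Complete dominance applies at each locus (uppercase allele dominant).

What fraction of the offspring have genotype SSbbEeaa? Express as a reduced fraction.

SsbbEeAa gametes: SbEA×2, SbEa×2, SbeA×2, Sbea×2, sbEA×2, sbEa×2, sbeA×2, sbea×2
SsBbeeaa gametes: SBea×4, Sbea×4, sBea×4, sbea×4
SsbbEeAa×SsBbeeaa grid (16·16=256): SSBbEeAa=8 SSBbEeaa=8 SSBbeeAa=8 SSBbeeaa=8 SSbbEeAa=8 SSbbEeaa=8 SSbbeeAa=8 SSbbeeaa=8 SsBbEeAa=16 SsBbEeaa=16 SsBbeeAa=16 SsBbeeaa=16 SsbbEeAa=16 SsbbEeaa=16 SsbbeeAa=16 Ssbbeeaa=16 ssBbEeAa=8 ssBbEeaa=8 ssBbeeAa=8 ssBbeeaa=8 ssbbEeAa=8 ssbbEeaa=8 ssbbeeAa=8 ssbbeeaa=8
SSbbEeaa hits 8/256; gcd=8; 8÷8/256÷8 = 1/32

P(SSbbEeaa) = 1/32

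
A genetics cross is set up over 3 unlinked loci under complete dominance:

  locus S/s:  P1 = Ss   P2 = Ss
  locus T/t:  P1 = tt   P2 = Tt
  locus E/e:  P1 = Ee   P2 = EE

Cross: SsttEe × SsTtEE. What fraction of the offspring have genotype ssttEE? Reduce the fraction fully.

P(ssttEE) = 1/16

SsttEe gametes: StE×2, Ste×2, stE×2, ste×2
SsTtEE gametes: STE×2, StE×2, sTE×2, stE×2
SsttEe×SsTtEE grid (8·8=64): SSTtEE=4 SSTtEe=4 SSttEE=4 SSttEe=4 SsTtEE=8 SsTtEe=8 SsttEE=8 SsttEe=8 ssTtEE=4 ssTtEe=4 ssttEE=4 ssttEe=4
ssttEE hits 4/64; gcd=4; 4÷4/64÷4 = 1/16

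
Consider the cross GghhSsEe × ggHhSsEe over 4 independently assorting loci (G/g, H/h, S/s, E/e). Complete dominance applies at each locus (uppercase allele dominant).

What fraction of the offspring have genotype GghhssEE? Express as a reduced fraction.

P(GghhssEE) = 1/64

GghhSsEe gametes: GhSE×2, GhSe×2, GhsE×2, Ghse×2, ghSE×2, ghSe×2, ghsE×2, ghse×2
ggHhSsEe gametes: gHSE×2, gHSe×2, gHsE×2, gHse×2, ghSE×2, ghSe×2, ghsE×2, ghse×2
GghhSsEe×ggHhSsEe grid (16·16=256): GgHhSSEE=4 GgHhSSEe=8 GgHhSSee=4 GgHhSsEE=8 GgHhSsEe=16 GgHhSsee=8 GgHhssEE=4 GgHhssEe=8 GgHhssee=4 GghhSSEE=4 GghhSSEe=8 GghhSSee=4 GghhSsEE=8 GghhSsEe=16 GghhSsee=8 GghhssEE=4 GghhssEe=8 Gghhssee=4 ggHhSSEE=4 ggHhSSEe=8 ggHhSSee=4 ggHhSsEE=8 ggHhSsEe=16 ggHhSsee=8 ggHhssEE=4 ggHhssEe=8 ggHhssee=4 gghhSSEE=4 gghhSSEe=8 gghhSSee=4 gghhSsEE=8 gghhSsEe=16 gghhSsee=8 gghhssEE=4 gghhssEe=8 gghhssee=4
GghhssEE hits 4/256; gcd=4; 4÷4/256÷4 = 1/64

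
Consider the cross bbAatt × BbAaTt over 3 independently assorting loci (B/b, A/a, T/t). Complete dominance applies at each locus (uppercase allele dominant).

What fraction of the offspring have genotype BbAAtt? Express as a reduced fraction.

bbAatt gametes: bAt×4, bat×4
BbAaTt gametes: BAT×1, BAt×1, BaT×1, Bat×1, bAT×1, bAt×1, baT×1, bat×1
bbAatt×BbAaTt grid (8·8=64): BbAATt=4 BbAAtt=4 BbAaTt=8 BbAatt=8 BbaaTt=4 Bbaatt=4 bbAATt=4 bbAAtt=4 bbAaTt=8 bbAatt=8 bbaaTt=4 bbaatt=4
BbAAtt hits 4/64; gcd=4; 4÷4/64÷4 = 1/16

P(BbAAtt) = 1/16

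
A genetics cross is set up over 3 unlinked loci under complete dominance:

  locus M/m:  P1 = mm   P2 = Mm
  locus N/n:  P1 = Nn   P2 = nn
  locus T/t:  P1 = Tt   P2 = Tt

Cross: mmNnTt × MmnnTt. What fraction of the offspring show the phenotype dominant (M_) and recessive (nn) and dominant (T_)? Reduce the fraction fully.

P(M_ nn T_) = 3/16

mmNnTt gametes: mNT×2, mNt×2, mnT×2, mnt×2
MmnnTt gametes: MnT×2, Mnt×2, mnT×2, mnt×2
mmNnTt×MmnnTt grid (8·8=64): MmNnTT=4 MmNnTt=8 MmNntt=4 MmnnTT=4 MmnnTt=8 Mmnntt=4 mmNnTT=4 mmNnTt=8 mmNntt=4 mmnnTT=4 mmnnTt=8 mmnntt=4
M_ nn T_ hits 12/64; gcd=4; 12÷4/64÷4 = 3/16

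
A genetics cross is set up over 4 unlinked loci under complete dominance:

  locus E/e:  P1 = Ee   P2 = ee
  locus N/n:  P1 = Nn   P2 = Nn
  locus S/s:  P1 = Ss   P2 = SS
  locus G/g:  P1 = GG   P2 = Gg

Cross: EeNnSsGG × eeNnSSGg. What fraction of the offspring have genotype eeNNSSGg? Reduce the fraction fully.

P(eeNNSSGg) = 1/32

EeNnSsGG gametes: ENSG×2, ENsG×2, EnSG×2, EnsG×2, eNSG×2, eNsG×2, enSG×2, ensG×2
eeNnSSGg gametes: eNSG×4, eNSg×4, enSG×4, enSg×4
EeNnSsGG×eeNnSSGg grid (16·16=256): EeNNSSGG=8 EeNNSSGg=8 EeNNSsGG=8 EeNNSsGg=8 EeNnSSGG=16 EeNnSSGg=16 EeNnSsGG=16 EeNnSsGg=16 EennSSGG=8 EennSSGg=8 EennSsGG=8 EennSsGg=8 eeNNSSGG=8 eeNNSSGg=8 eeNNSsGG=8 eeNNSsGg=8 eeNnSSGG=16 eeNnSSGg=16 eeNnSsGG=16 eeNnSsGg=16 eennSSGG=8 eennSSGg=8 eennSsGG=8 eennSsGg=8
eeNNSSGg hits 8/256; gcd=8; 8÷8/256÷8 = 1/32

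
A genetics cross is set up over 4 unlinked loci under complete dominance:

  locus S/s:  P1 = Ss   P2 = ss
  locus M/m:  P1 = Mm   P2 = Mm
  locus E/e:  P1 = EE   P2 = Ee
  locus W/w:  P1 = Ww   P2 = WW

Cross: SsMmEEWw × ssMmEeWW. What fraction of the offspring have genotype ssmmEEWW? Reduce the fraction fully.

P(ssmmEEWW) = 1/32

SsMmEEWw gametes: SMEW×2, SMEw×2, SmEW×2, SmEw×2, sMEW×2, sMEw×2, smEW×2, smEw×2
ssMmEeWW gametes: sMEW×4, sMeW×4, smEW×4, smeW×4
SsMmEEWw×ssMmEeWW grid (16·16=256): SsMMEEWW=8 SsMMEEWw=8 SsMMEeWW=8 SsMMEeWw=8 SsMmEEWW=16 SsMmEEWw=16 SsMmEeWW=16 SsMmEeWw=16 SsmmEEWW=8 SsmmEEWw=8 SsmmEeWW=8 SsmmEeWw=8 ssMMEEWW=8 ssMMEEWw=8 ssMMEeWW=8 ssMMEeWw=8 ssMmEEWW=16 ssMmEEWw=16 ssMmEeWW=16 ssMmEeWw=16 ssmmEEWW=8 ssmmEEWw=8 ssmmEeWW=8 ssmmEeWw=8
ssmmEEWW hits 8/256; gcd=8; 8÷8/256÷8 = 1/32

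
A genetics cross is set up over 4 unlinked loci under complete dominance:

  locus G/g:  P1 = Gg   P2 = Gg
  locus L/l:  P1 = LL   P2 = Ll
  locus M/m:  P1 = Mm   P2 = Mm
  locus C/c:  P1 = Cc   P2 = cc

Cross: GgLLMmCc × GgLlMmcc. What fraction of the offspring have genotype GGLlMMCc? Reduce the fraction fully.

GgLLMmCc gametes: GLMC×2, GLMc×2, GLmC×2, GLmc×2, gLMC×2, gLMc×2, gLmC×2, gLmc×2
GgLlMmcc gametes: GLMc×2, GLmc×2, GlMc×2, Glmc×2, gLMc×2, gLmc×2, glMc×2, glmc×2
GgLLMmCc×GgLlMmcc grid (16·16=256): GGLLMMCc=4 GGLLMMcc=4 GGLLMmCc=8 GGLLMmcc=8 GGLLmmCc=4 GGLLmmcc=4 GGLlMMCc=4 GGLlMMcc=4 GGLlMmCc=8 GGLlMmcc=8 GGLlmmCc=4 GGLlmmcc=4 GgLLMMCc=8 GgLLMMcc=8 GgLLMmCc=16 GgLLMmcc=16 GgLLmmCc=8 GgLLmmcc=8 GgLlMMCc=8 GgLlMMcc=8 GgLlMmCc=16 GgLlMmcc=16 GgLlmmCc=8 GgLlmmcc=8 ggLLMMCc=4 ggLLMMcc=4 ggLLMmCc=8 ggLLMmcc=8 ggLLmmCc=4 ggLLmmcc=4 ggLlMMCc=4 ggLlMMcc=4 ggLlMmCc=8 ggLlMmcc=8 ggLlmmCc=4 ggLlmmcc=4
GGLlMMCc hits 4/256; gcd=4; 4÷4/256÷4 = 1/64

P(GGLlMMCc) = 1/64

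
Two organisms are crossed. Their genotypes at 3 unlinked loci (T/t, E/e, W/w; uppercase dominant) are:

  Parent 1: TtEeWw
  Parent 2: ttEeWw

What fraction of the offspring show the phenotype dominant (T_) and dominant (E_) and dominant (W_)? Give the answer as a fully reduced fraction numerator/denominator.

P(T_ E_ W_) = 9/32

TtEeWw gametes: TEW×1, TEw×1, TeW×1, Tew×1, tEW×1, tEw×1, teW×1, tew×1
ttEeWw gametes: tEW×2, tEw×2, teW×2, tew×2
TtEeWw×ttEeWw grid (8·8=64): TtEEWW=2 TtEEWw=4 TtEEww=2 TtEeWW=4 TtEeWw=8 TtEeww=4 TteeWW=2 TteeWw=4 Tteeww=2 ttEEWW=2 ttEEWw=4 ttEEww=2 ttEeWW=4 ttEeWw=8 ttEeww=4 tteeWW=2 tteeWw=4 tteeww=2
T_ E_ W_ hits 18/64; gcd=2; 18÷2/64÷2 = 9/32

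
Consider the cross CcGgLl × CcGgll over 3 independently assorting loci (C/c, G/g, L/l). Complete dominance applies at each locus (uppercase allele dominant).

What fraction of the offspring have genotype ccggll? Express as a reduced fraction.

P(ccggll) = 1/32

CcGgLl gametes: CGL×1, CGl×1, CgL×1, Cgl×1, cGL×1, cGl×1, cgL×1, cgl×1
CcGgll gametes: CGl×2, Cgl×2, cGl×2, cgl×2
CcGgLl×CcGgll grid (8·8=64): CCGGLl=2 CCGGll=2 CCGgLl=4 CCGgll=4 CCggLl=2 CCggll=2 CcGGLl=4 CcGGll=4 CcGgLl=8 CcGgll=8 CcggLl=4 Ccggll=4 ccGGLl=2 ccGGll=2 ccGgLl=4 ccGgll=4 ccggLl=2 ccggll=2
ccggll hits 2/64; gcd=2; 2÷2/64÷2 = 1/32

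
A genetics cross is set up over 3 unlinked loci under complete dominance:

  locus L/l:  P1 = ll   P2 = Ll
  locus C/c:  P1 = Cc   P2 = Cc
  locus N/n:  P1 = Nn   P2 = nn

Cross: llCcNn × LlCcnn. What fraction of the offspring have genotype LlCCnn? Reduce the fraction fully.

P(LlCCnn) = 1/16

llCcNn gametes: lCN×2, lCn×2, lcN×2, lcn×2
LlCcnn gametes: LCn×2, Lcn×2, lCn×2, lcn×2
llCcNn×LlCcnn grid (8·8=64): LlCCNn=4 LlCCnn=4 LlCcNn=8 LlCcnn=8 LlccNn=4 Llccnn=4 llCCNn=4 llCCnn=4 llCcNn=8 llCcnn=8 llccNn=4 llccnn=4
LlCCnn hits 4/64; gcd=4; 4÷4/64÷4 = 1/16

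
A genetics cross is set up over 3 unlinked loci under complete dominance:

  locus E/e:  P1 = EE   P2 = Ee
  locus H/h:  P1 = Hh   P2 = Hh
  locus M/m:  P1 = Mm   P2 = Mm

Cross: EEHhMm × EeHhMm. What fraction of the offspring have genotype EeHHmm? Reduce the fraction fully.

P(EeHHmm) = 1/32

EEHhMm gametes: EHM×2, EHm×2, EhM×2, Ehm×2
EeHhMm gametes: EHM×1, EHm×1, EhM×1, Ehm×1, eHM×1, eHm×1, ehM×1, ehm×1
EEHhMm×EeHhMm grid (8·8=64): EEHHMM=2 EEHHMm=4 EEHHmm=2 EEHhMM=4 EEHhMm=8 EEHhmm=4 EEhhMM=2 EEhhMm=4 EEhhmm=2 EeHHMM=2 EeHHMm=4 EeHHmm=2 EeHhMM=4 EeHhMm=8 EeHhmm=4 EehhMM=2 EehhMm=4 Eehhmm=2
EeHHmm hits 2/64; gcd=2; 2÷2/64÷2 = 1/32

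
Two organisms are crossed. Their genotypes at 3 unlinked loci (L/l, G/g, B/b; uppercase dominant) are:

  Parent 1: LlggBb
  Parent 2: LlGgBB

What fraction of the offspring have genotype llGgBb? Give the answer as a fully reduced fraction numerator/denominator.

LlggBb gametes: LgB×2, Lgb×2, lgB×2, lgb×2
LlGgBB gametes: LGB×2, LgB×2, lGB×2, lgB×2
LlggBb×LlGgBB grid (8·8=64): LLGgBB=4 LLGgBb=4 LLggBB=4 LLggBb=4 LlGgBB=8 LlGgBb=8 LlggBB=8 LlggBb=8 llGgBB=4 llGgBb=4 llggBB=4 llggBb=4
llGgBb hits 4/64; gcd=4; 4÷4/64÷4 = 1/16

P(llGgBb) = 1/16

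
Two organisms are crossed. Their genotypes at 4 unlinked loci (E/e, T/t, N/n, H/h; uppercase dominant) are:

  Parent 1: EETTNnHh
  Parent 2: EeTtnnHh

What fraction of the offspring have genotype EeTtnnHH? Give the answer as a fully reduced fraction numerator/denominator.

P(EeTtnnHH) = 1/32

EETTNnHh gametes: ETNH×4, ETNh×4, ETnH×4, ETnh×4
EeTtnnHh gametes: ETnH×2, ETnh×2, EtnH×2, Etnh×2, eTnH×2, eTnh×2, etnH×2, etnh×2
EETTNnHh×EeTtnnHh grid (16·16=256): EETTNnHH=8 EETTNnHh=16 EETTNnhh=8 EETTnnHH=8 EETTnnHh=16 EETTnnhh=8 EETtNnHH=8 EETtNnHh=16 EETtNnhh=8 EETtnnHH=8 EETtnnHh=16 EETtnnhh=8 EeTTNnHH=8 EeTTNnHh=16 EeTTNnhh=8 EeTTnnHH=8 EeTTnnHh=16 EeTTnnhh=8 EeTtNnHH=8 EeTtNnHh=16 EeTtNnhh=8 EeTtnnHH=8 EeTtnnHh=16 EeTtnnhh=8
EeTtnnHH hits 8/256; gcd=8; 8÷8/256÷8 = 1/32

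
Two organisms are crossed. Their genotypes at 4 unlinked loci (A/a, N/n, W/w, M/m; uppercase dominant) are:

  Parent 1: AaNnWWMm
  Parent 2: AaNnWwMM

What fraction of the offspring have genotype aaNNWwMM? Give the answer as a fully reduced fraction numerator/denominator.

AaNnWWMm gametes: ANWM×2, ANWm×2, AnWM×2, AnWm×2, aNWM×2, aNWm×2, anWM×2, anWm×2
AaNnWwMM gametes: ANWM×2, ANwM×2, AnWM×2, AnwM×2, aNWM×2, aNwM×2, anWM×2, anwM×2
AaNnWWMm×AaNnWwMM grid (16·16=256): AANNWWMM=4 AANNWWMm=4 AANNWwMM=4 AANNWwMm=4 AANnWWMM=8 AANnWWMm=8 AANnWwMM=8 AANnWwMm=8 AAnnWWMM=4 AAnnWWMm=4 AAnnWwMM=4 AAnnWwMm=4 AaNNWWMM=8 AaNNWWMm=8 AaNNWwMM=8 AaNNWwMm=8 AaNnWWMM=16 AaNnWWMm=16 AaNnWwMM=16 AaNnWwMm=16 AannWWMM=8 AannWWMm=8 AannWwMM=8 AannWwMm=8 aaNNWWMM=4 aaNNWWMm=4 aaNNWwMM=4 aaNNWwMm=4 aaNnWWMM=8 aaNnWWMm=8 aaNnWwMM=8 aaNnWwMm=8 aannWWMM=4 aannWWMm=4 aannWwMM=4 aannWwMm=4
aaNNWwMM hits 4/256; gcd=4; 4÷4/256÷4 = 1/64

P(aaNNWwMM) = 1/64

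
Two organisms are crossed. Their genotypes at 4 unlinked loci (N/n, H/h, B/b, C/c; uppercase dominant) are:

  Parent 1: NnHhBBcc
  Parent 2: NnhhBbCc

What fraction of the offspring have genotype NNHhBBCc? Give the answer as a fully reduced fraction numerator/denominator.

NnHhBBcc gametes: NHBc×4, NhBc×4, nHBc×4, nhBc×4
NnhhBbCc gametes: NhBC×2, NhBc×2, NhbC×2, Nhbc×2, nhBC×2, nhBc×2, nhbC×2, nhbc×2
NnHhBBcc×NnhhBbCc grid (16·16=256): NNHhBBCc=8 NNHhBBcc=8 NNHhBbCc=8 NNHhBbcc=8 NNhhBBCc=8 NNhhBBcc=8 NNhhBbCc=8 NNhhBbcc=8 NnHhBBCc=16 NnHhBBcc=16 NnHhBbCc=16 NnHhBbcc=16 NnhhBBCc=16 NnhhBBcc=16 NnhhBbCc=16 NnhhBbcc=16 nnHhBBCc=8 nnHhBBcc=8 nnHhBbCc=8 nnHhBbcc=8 nnhhBBCc=8 nnhhBBcc=8 nnhhBbCc=8 nnhhBbcc=8
NNHhBBCc hits 8/256; gcd=8; 8÷8/256÷8 = 1/32

P(NNHhBBCc) = 1/32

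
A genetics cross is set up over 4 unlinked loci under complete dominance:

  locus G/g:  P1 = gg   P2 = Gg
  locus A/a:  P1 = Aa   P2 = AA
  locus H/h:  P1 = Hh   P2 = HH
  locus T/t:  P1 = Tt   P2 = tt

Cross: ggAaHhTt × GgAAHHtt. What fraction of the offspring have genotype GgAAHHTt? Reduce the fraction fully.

P(GgAAHHTt) = 1/16

ggAaHhTt gametes: gAHT×2, gAHt×2, gAhT×2, gAht×2, gaHT×2, gaHt×2, gahT×2, gaht×2
GgAAHHtt gametes: GAHt×8, gAHt×8
ggAaHhTt×GgAAHHtt grid (16·16=256): GgAAHHTt=16 GgAAHHtt=16 GgAAHhTt=16 GgAAHhtt=16 GgAaHHTt=16 GgAaHHtt=16 GgAaHhTt=16 GgAaHhtt=16 ggAAHHTt=16 ggAAHHtt=16 ggAAHhTt=16 ggAAHhtt=16 ggAaHHTt=16 ggAaHHtt=16 ggAaHhTt=16 ggAaHhtt=16
GgAAHHTt hits 16/256; gcd=16; 16÷16/256÷16 = 1/16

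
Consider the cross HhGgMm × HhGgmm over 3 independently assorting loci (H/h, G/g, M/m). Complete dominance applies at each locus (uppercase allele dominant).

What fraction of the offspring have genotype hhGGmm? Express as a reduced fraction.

P(hhGGmm) = 1/32

HhGgMm gametes: HGM×1, HGm×1, HgM×1, Hgm×1, hGM×1, hGm×1, hgM×1, hgm×1
HhGgmm gametes: HGm×2, Hgm×2, hGm×2, hgm×2
HhGgMm×HhGgmm grid (8·8=64): HHGGMm=2 HHGGmm=2 HHGgMm=4 HHGgmm=4 HHggMm=2 HHggmm=2 HhGGMm=4 HhGGmm=4 HhGgMm=8 HhGgmm=8 HhggMm=4 Hhggmm=4 hhGGMm=2 hhGGmm=2 hhGgMm=4 hhGgmm=4 hhggMm=2 hhggmm=2
hhGGmm hits 2/64; gcd=2; 2÷2/64÷2 = 1/32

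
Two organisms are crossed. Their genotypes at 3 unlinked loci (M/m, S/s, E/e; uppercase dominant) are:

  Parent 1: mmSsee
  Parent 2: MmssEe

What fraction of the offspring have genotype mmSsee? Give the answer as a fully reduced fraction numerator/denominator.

P(mmSsee) = 1/8

mmSsee gametes: mSe×4, mse×4
MmssEe gametes: MsE×2, Mse×2, msE×2, mse×2
mmSsee×MmssEe grid (8·8=64): MmSsEe=8 MmSsee=8 MmssEe=8 Mmssee=8 mmSsEe=8 mmSsee=8 mmssEe=8 mmssee=8
mmSsee hits 8/64; gcd=8; 8÷8/64÷8 = 1/8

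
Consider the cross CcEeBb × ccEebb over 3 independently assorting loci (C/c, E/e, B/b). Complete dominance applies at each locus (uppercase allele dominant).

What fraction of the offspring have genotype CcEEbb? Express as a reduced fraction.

P(CcEEbb) = 1/16

CcEeBb gametes: CEB×1, CEb×1, CeB×1, Ceb×1, cEB×1, cEb×1, ceB×1, ceb×1
ccEebb gametes: cEb×4, ceb×4
CcEeBb×ccEebb grid (8·8=64): CcEEBb=4 CcEEbb=4 CcEeBb=8 CcEebb=8 CceeBb=4 Cceebb=4 ccEEBb=4 ccEEbb=4 ccEeBb=8 ccEebb=8 cceeBb=4 cceebb=4
CcEEbb hits 4/64; gcd=4; 4÷4/64÷4 = 1/16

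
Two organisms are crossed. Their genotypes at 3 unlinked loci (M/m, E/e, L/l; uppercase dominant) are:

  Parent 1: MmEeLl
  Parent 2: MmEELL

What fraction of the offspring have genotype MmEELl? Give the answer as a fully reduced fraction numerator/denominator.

P(MmEELl) = 1/8

MmEeLl gametes: MEL×1, MEl×1, MeL×1, Mel×1, mEL×1, mEl×1, meL×1, mel×1
MmEELL gametes: MEL×4, mEL×4
MmEeLl×MmEELL grid (8·8=64): MMEELL=4 MMEELl=4 MMEeLL=4 MMEeLl=4 MmEELL=8 MmEELl=8 MmEeLL=8 MmEeLl=8 mmEELL=4 mmEELl=4 mmEeLL=4 mmEeLl=4
MmEELl hits 8/64; gcd=8; 8÷8/64÷8 = 1/8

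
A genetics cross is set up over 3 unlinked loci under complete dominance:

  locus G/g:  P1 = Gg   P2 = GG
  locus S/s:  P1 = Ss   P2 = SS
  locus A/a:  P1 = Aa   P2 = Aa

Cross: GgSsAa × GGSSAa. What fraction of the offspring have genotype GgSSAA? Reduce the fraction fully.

P(GgSSAA) = 1/16

GgSsAa gametes: GSA×1, GSa×1, GsA×1, Gsa×1, gSA×1, gSa×1, gsA×1, gsa×1
GGSSAa gametes: GSA×4, GSa×4
GgSsAa×GGSSAa grid (8·8=64): GGSSAA=4 GGSSAa=8 GGSSaa=4 GGSsAA=4 GGSsAa=8 GGSsaa=4 GgSSAA=4 GgSSAa=8 GgSSaa=4 GgSsAA=4 GgSsAa=8 GgSsaa=4
GgSSAA hits 4/64; gcd=4; 4÷4/64÷4 = 1/16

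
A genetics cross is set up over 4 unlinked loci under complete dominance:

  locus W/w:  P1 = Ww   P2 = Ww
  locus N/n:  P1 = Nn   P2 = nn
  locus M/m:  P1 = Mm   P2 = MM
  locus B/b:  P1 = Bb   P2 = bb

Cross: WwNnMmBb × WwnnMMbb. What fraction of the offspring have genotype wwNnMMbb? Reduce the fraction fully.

P(wwNnMMbb) = 1/32

WwNnMmBb gametes: WNMB×1, WNMb×1, WNmB×1, WNmb×1, WnMB×1, WnMb×1, WnmB×1, Wnmb×1, wNMB×1, wNMb×1, wNmB×1, wNmb×1, wnMB×1, wnMb×1, wnmB×1, wnmb×1
WwnnMMbb gametes: WnMb×8, wnMb×8
WwNnMmBb×WwnnMMbb grid (16·16=256): WWNnMMBb=8 WWNnMMbb=8 WWNnMmBb=8 WWNnMmbb=8 WWnnMMBb=8 WWnnMMbb=8 WWnnMmBb=8 WWnnMmbb=8 WwNnMMBb=16 WwNnMMbb=16 WwNnMmBb=16 WwNnMmbb=16 WwnnMMBb=16 WwnnMMbb=16 WwnnMmBb=16 WwnnMmbb=16 wwNnMMBb=8 wwNnMMbb=8 wwNnMmBb=8 wwNnMmbb=8 wwnnMMBb=8 wwnnMMbb=8 wwnnMmBb=8 wwnnMmbb=8
wwNnMMbb hits 8/256; gcd=8; 8÷8/256÷8 = 1/32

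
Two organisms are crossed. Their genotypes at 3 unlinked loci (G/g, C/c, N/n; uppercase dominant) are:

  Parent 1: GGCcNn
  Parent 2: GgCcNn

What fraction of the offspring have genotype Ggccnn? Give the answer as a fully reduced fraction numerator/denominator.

P(Ggccnn) = 1/32

GGCcNn gametes: GCN×2, GCn×2, GcN×2, Gcn×2
GgCcNn gametes: GCN×1, GCn×1, GcN×1, Gcn×1, gCN×1, gCn×1, gcN×1, gcn×1
GGCcNn×GgCcNn grid (8·8=64): GGCCNN=2 GGCCNn=4 GGCCnn=2 GGCcNN=4 GGCcNn=8 GGCcnn=4 GGccNN=2 GGccNn=4 GGccnn=2 GgCCNN=2 GgCCNn=4 GgCCnn=2 GgCcNN=4 GgCcNn=8 GgCcnn=4 GgccNN=2 GgccNn=4 Ggccnn=2
Ggccnn hits 2/64; gcd=2; 2÷2/64÷2 = 1/32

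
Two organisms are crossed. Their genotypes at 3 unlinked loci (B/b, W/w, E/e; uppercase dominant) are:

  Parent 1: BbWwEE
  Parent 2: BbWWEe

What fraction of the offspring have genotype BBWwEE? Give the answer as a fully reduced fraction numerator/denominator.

BbWwEE gametes: BWE×2, BwE×2, bWE×2, bwE×2
BbWWEe gametes: BWE×2, BWe×2, bWE×2, bWe×2
BbWwEE×BbWWEe grid (8·8=64): BBWWEE=4 BBWWEe=4 BBWwEE=4 BBWwEe=4 BbWWEE=8 BbWWEe=8 BbWwEE=8 BbWwEe=8 bbWWEE=4 bbWWEe=4 bbWwEE=4 bbWwEe=4
BBWwEE hits 4/64; gcd=4; 4÷4/64÷4 = 1/16

P(BBWwEE) = 1/16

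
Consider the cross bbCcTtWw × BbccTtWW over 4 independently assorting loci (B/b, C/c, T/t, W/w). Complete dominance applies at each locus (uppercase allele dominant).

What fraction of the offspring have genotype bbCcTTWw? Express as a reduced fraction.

P(bbCcTTWw) = 1/32

bbCcTtWw gametes: bCTW×2, bCTw×2, bCtW×2, bCtw×2, bcTW×2, bcTw×2, bctW×2, bctw×2
BbccTtWW gametes: BcTW×4, BctW×4, bcTW×4, bctW×4
bbCcTtWw×BbccTtWW grid (16·16=256): BbCcTTWW=8 BbCcTTWw=8 BbCcTtWW=16 BbCcTtWw=16 BbCcttWW=8 BbCcttWw=8 BbccTTWW=8 BbccTTWw=8 BbccTtWW=16 BbccTtWw=16 BbccttWW=8 BbccttWw=8 bbCcTTWW=8 bbCcTTWw=8 bbCcTtWW=16 bbCcTtWw=16 bbCcttWW=8 bbCcttWw=8 bbccTTWW=8 bbccTTWw=8 bbccTtWW=16 bbccTtWw=16 bbccttWW=8 bbccttWw=8
bbCcTTWw hits 8/256; gcd=8; 8÷8/256÷8 = 1/32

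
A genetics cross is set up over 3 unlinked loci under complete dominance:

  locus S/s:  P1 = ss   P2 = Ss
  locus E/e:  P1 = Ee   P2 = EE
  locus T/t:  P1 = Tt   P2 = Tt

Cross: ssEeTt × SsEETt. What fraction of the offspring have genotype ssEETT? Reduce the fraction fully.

P(ssEETT) = 1/16

ssEeTt gametes: sET×2, sEt×2, seT×2, set×2
SsEETt gametes: SET×2, SEt×2, sET×2, sEt×2
ssEeTt×SsEETt grid (8·8=64): SsEETT=4 SsEETt=8 SsEEtt=4 SsEeTT=4 SsEeTt=8 SsEett=4 ssEETT=4 ssEETt=8 ssEEtt=4 ssEeTT=4 ssEeTt=8 ssEett=4
ssEETT hits 4/64; gcd=4; 4÷4/64÷4 = 1/16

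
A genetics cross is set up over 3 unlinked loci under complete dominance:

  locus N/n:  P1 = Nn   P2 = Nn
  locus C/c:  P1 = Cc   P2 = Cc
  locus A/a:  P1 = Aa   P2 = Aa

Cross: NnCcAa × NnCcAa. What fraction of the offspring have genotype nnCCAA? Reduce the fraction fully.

NnCcAa gametes: NCA×1, NCa×1, NcA×1, Nca×1, nCA×1, nCa×1, ncA×1, nca×1
NnCcAa gametes: NCA×1, NCa×1, NcA×1, Nca×1, nCA×1, nCa×1, ncA×1, nca×1
NnCcAa×NnCcAa grid (8·8=64): NNCCAA=1 NNCCAa=2 NNCCaa=1 NNCcAA=2 NNCcAa=4 NNCcaa=2 NNccAA=1 NNccAa=2 NNccaa=1 NnCCAA=2 NnCCAa=4 NnCCaa=2 NnCcAA=4 NnCcAa=8 NnCcaa=4 NnccAA=2 NnccAa=4 Nnccaa=2 nnCCAA=1 nnCCAa=2 nnCCaa=1 nnCcAA=2 nnCcAa=4 nnCcaa=2 nnccAA=1 nnccAa=2 nnccaa=1
nnCCAA hits 1/64; gcd=1; 1÷1/64÷1 = 1/64

P(nnCCAA) = 1/64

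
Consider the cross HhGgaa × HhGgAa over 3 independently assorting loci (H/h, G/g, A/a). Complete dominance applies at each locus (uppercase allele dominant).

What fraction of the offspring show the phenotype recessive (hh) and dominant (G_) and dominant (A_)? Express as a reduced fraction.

P(hh G_ A_) = 3/32

HhGgaa gametes: HGa×2, Hga×2, hGa×2, hga×2
HhGgAa gametes: HGA×1, HGa×1, HgA×1, Hga×1, hGA×1, hGa×1, hgA×1, hga×1
HhGgaa×HhGgAa grid (8·8=64): HHGGAa=2 HHGGaa=2 HHGgAa=4 HHGgaa=4 HHggAa=2 HHggaa=2 HhGGAa=4 HhGGaa=4 HhGgAa=8 HhGgaa=8 HhggAa=4 Hhggaa=4 hhGGAa=2 hhGGaa=2 hhGgAa=4 hhGgaa=4 hhggAa=2 hhggaa=2
hh G_ A_ hits 6/64; gcd=2; 6÷2/64÷2 = 3/32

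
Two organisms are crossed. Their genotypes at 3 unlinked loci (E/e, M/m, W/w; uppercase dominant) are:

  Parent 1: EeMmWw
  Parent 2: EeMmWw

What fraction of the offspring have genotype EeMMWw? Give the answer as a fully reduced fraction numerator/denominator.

EeMmWw gametes: EMW×1, EMw×1, EmW×1, Emw×1, eMW×1, eMw×1, emW×1, emw×1
EeMmWw gametes: EMW×1, EMw×1, EmW×1, Emw×1, eMW×1, eMw×1, emW×1, emw×1
EeMmWw×EeMmWw grid (8·8=64): EEMMWW=1 EEMMWw=2 EEMMww=1 EEMmWW=2 EEMmWw=4 EEMmww=2 EEmmWW=1 EEmmWw=2 EEmmww=1 EeMMWW=2 EeMMWw=4 EeMMww=2 EeMmWW=4 EeMmWw=8 EeMmww=4 EemmWW=2 EemmWw=4 Eemmww=2 eeMMWW=1 eeMMWw=2 eeMMww=1 eeMmWW=2 eeMmWw=4 eeMmww=2 eemmWW=1 eemmWw=2 eemmww=1
EeMMWw hits 4/64; gcd=4; 4÷4/64÷4 = 1/16

P(EeMMWw) = 1/16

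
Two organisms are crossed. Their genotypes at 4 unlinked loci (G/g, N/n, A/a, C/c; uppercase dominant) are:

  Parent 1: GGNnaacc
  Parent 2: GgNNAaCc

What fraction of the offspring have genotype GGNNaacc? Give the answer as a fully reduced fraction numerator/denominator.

P(GGNNaacc) = 1/16

GGNnaacc gametes: GNac×8, Gnac×8
GgNNAaCc gametes: GNAC×2, GNAc×2, GNaC×2, GNac×2, gNAC×2, gNAc×2, gNaC×2, gNac×2
GGNnaacc×GgNNAaCc grid (16·16=256): GGNNAaCc=16 GGNNAacc=16 GGNNaaCc=16 GGNNaacc=16 GGNnAaCc=16 GGNnAacc=16 GGNnaaCc=16 GGNnaacc=16 GgNNAaCc=16 GgNNAacc=16 GgNNaaCc=16 GgNNaacc=16 GgNnAaCc=16 GgNnAacc=16 GgNnaaCc=16 GgNnaacc=16
GGNNaacc hits 16/256; gcd=16; 16÷16/256÷16 = 1/16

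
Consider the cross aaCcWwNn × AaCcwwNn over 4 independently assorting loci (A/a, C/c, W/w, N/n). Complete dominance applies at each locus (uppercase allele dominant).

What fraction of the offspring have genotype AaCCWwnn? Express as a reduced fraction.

P(AaCCWwnn) = 1/64

aaCcWwNn gametes: aCWN×2, aCWn×2, aCwN×2, aCwn×2, acWN×2, acWn×2, acwN×2, acwn×2
AaCcwwNn gametes: ACwN×2, ACwn×2, AcwN×2, Acwn×2, aCwN×2, aCwn×2, acwN×2, acwn×2
aaCcWwNn×AaCcwwNn grid (16·16=256): AaCCWwNN=4 AaCCWwNn=8 AaCCWwnn=4 AaCCwwNN=4 AaCCwwNn=8 AaCCwwnn=4 AaCcWwNN=8 AaCcWwNn=16 AaCcWwnn=8 AaCcwwNN=8 AaCcwwNn=16 AaCcwwnn=8 AaccWwNN=4 AaccWwNn=8 AaccWwnn=4 AaccwwNN=4 AaccwwNn=8 Aaccwwnn=4 aaCCWwNN=4 aaCCWwNn=8 aaCCWwnn=4 aaCCwwNN=4 aaCCwwNn=8 aaCCwwnn=4 aaCcWwNN=8 aaCcWwNn=16 aaCcWwnn=8 aaCcwwNN=8 aaCcwwNn=16 aaCcwwnn=8 aaccWwNN=4 aaccWwNn=8 aaccWwnn=4 aaccwwNN=4 aaccwwNn=8 aaccwwnn=4
AaCCWwnn hits 4/256; gcd=4; 4÷4/256÷4 = 1/64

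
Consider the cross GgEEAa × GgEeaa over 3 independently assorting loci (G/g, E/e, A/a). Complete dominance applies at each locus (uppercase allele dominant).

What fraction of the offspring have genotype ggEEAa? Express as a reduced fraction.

GgEEAa gametes: GEA×2, GEa×2, gEA×2, gEa×2
GgEeaa gametes: GEa×2, Gea×2, gEa×2, gea×2
GgEEAa×GgEeaa grid (8·8=64): GGEEAa=4 GGEEaa=4 GGEeAa=4 GGEeaa=4 GgEEAa=8 GgEEaa=8 GgEeAa=8 GgEeaa=8 ggEEAa=4 ggEEaa=4 ggEeAa=4 ggEeaa=4
ggEEAa hits 4/64; gcd=4; 4÷4/64÷4 = 1/16

P(ggEEAa) = 1/16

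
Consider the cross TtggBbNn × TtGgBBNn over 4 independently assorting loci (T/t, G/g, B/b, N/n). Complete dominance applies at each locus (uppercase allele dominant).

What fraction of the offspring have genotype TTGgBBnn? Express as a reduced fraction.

TtggBbNn gametes: TgBN×2, TgBn×2, TgbN×2, Tgbn×2, tgBN×2, tgBn×2, tgbN×2, tgbn×2
TtGgBBNn gametes: TGBN×2, TGBn×2, TgBN×2, TgBn×2, tGBN×2, tGBn×2, tgBN×2, tgBn×2
TtggBbNn×TtGgBBNn grid (16·16=256): TTGgBBNN=4 TTGgBBNn=8 TTGgBBnn=4 TTGgBbNN=4 TTGgBbNn=8 TTGgBbnn=4 TTggBBNN=4 TTggBBNn=8 TTggBBnn=4 TTggBbNN=4 TTggBbNn=8 TTggBbnn=4 TtGgBBNN=8 TtGgBBNn=16 TtGgBBnn=8 TtGgBbNN=8 TtGgBbNn=16 TtGgBbnn=8 TtggBBNN=8 TtggBBNn=16 TtggBBnn=8 TtggBbNN=8 TtggBbNn=16 TtggBbnn=8 ttGgBBNN=4 ttGgBBNn=8 ttGgBBnn=4 ttGgBbNN=4 ttGgBbNn=8 ttGgBbnn=4 ttggBBNN=4 ttggBBNn=8 ttggBBnn=4 ttggBbNN=4 ttggBbNn=8 ttggBbnn=4
TTGgBBnn hits 4/256; gcd=4; 4÷4/256÷4 = 1/64

P(TTGgBBnn) = 1/64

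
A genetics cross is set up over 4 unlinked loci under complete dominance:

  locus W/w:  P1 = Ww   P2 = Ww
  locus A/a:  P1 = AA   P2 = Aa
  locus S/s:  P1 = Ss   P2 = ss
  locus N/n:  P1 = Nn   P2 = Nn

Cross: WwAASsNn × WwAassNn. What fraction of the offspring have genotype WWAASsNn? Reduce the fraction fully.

WwAASsNn gametes: WASN×2, WASn×2, WAsN×2, WAsn×2, wASN×2, wASn×2, wAsN×2, wAsn×2
WwAassNn gametes: WAsN×2, WAsn×2, WasN×2, Wasn×2, wAsN×2, wAsn×2, wasN×2, wasn×2
WwAASsNn×WwAassNn grid (16·16=256): WWAASsNN=4 WWAASsNn=8 WWAASsnn=4 WWAAssNN=4 WWAAssNn=8 WWAAssnn=4 WWAaSsNN=4 WWAaSsNn=8 WWAaSsnn=4 WWAassNN=4 WWAassNn=8 WWAassnn=4 WwAASsNN=8 WwAASsNn=16 WwAASsnn=8 WwAAssNN=8 WwAAssNn=16 WwAAssnn=8 WwAaSsNN=8 WwAaSsNn=16 WwAaSsnn=8 WwAassNN=8 WwAassNn=16 WwAassnn=8 wwAASsNN=4 wwAASsNn=8 wwAASsnn=4 wwAAssNN=4 wwAAssNn=8 wwAAssnn=4 wwAaSsNN=4 wwAaSsNn=8 wwAaSsnn=4 wwAassNN=4 wwAassNn=8 wwAassnn=4
WWAASsNn hits 8/256; gcd=8; 8÷8/256÷8 = 1/32

P(WWAASsNn) = 1/32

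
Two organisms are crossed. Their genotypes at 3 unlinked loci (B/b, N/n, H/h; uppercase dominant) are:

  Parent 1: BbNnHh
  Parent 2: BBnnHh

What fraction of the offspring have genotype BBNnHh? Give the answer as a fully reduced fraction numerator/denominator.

BbNnHh gametes: BNH×1, BNh×1, BnH×1, Bnh×1, bNH×1, bNh×1, bnH×1, bnh×1
BBnnHh gametes: BnH×4, Bnh×4
BbNnHh×BBnnHh grid (8·8=64): BBNnHH=4 BBNnHh=8 BBNnhh=4 BBnnHH=4 BBnnHh=8 BBnnhh=4 BbNnHH=4 BbNnHh=8 BbNnhh=4 BbnnHH=4 BbnnHh=8 Bbnnhh=4
BBNnHh hits 8/64; gcd=8; 8÷8/64÷8 = 1/8

P(BBNnHh) = 1/8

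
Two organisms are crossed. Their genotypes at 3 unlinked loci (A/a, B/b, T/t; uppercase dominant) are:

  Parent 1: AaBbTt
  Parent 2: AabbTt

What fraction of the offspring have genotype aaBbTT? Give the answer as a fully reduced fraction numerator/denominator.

AaBbTt gametes: ABT×1, ABt×1, AbT×1, Abt×1, aBT×1, aBt×1, abT×1, abt×1
AabbTt gametes: AbT×2, Abt×2, abT×2, abt×2
AaBbTt×AabbTt grid (8·8=64): AABbTT=2 AABbTt=4 AABbtt=2 AAbbTT=2 AAbbTt=4 AAbbtt=2 AaBbTT=4 AaBbTt=8 AaBbtt=4 AabbTT=4 AabbTt=8 Aabbtt=4 aaBbTT=2 aaBbTt=4 aaBbtt=2 aabbTT=2 aabbTt=4 aabbtt=2
aaBbTT hits 2/64; gcd=2; 2÷2/64÷2 = 1/32

P(aaBbTT) = 1/32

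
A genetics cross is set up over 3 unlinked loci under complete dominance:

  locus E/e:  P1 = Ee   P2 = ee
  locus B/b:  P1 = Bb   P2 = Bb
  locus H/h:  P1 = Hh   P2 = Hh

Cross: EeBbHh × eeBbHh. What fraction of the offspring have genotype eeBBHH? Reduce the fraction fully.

EeBbHh gametes: EBH×1, EBh×1, EbH×1, Ebh×1, eBH×1, eBh×1, ebH×1, ebh×1
eeBbHh gametes: eBH×2, eBh×2, ebH×2, ebh×2
EeBbHh×eeBbHh grid (8·8=64): EeBBHH=2 EeBBHh=4 EeBBhh=2 EeBbHH=4 EeBbHh=8 EeBbhh=4 EebbHH=2 EebbHh=4 Eebbhh=2 eeBBHH=2 eeBBHh=4 eeBBhh=2 eeBbHH=4 eeBbHh=8 eeBbhh=4 eebbHH=2 eebbHh=4 eebbhh=2
eeBBHH hits 2/64; gcd=2; 2÷2/64÷2 = 1/32

P(eeBBHH) = 1/32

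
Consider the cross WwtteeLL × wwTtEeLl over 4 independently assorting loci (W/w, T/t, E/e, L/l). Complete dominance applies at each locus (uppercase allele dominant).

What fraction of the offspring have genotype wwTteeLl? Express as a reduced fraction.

P(wwTteeLl) = 1/16

WwtteeLL gametes: WteL×8, wteL×8
wwTtEeLl gametes: wTEL×2, wTEl×2, wTeL×2, wTel×2, wtEL×2, wtEl×2, wteL×2, wtel×2
WwtteeLL×wwTtEeLl grid (16·16=256): WwTtEeLL=16 WwTtEeLl=16 WwTteeLL=16 WwTteeLl=16 WwttEeLL=16 WwttEeLl=16 WwtteeLL=16 WwtteeLl=16 wwTtEeLL=16 wwTtEeLl=16 wwTteeLL=16 wwTteeLl=16 wwttEeLL=16 wwttEeLl=16 wwtteeLL=16 wwtteeLl=16
wwTteeLl hits 16/256; gcd=16; 16÷16/256÷16 = 1/16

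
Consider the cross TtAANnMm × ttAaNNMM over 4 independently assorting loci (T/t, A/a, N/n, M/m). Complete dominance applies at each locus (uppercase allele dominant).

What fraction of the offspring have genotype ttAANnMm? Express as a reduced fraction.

TtAANnMm gametes: TANM×2, TANm×2, TAnM×2, TAnm×2, tANM×2, tANm×2, tAnM×2, tAnm×2
ttAaNNMM gametes: tANM×8, taNM×8
TtAANnMm×ttAaNNMM grid (16·16=256): TtAANNMM=16 TtAANNMm=16 TtAANnMM=16 TtAANnMm=16 TtAaNNMM=16 TtAaNNMm=16 TtAaNnMM=16 TtAaNnMm=16 ttAANNMM=16 ttAANNMm=16 ttAANnMM=16 ttAANnMm=16 ttAaNNMM=16 ttAaNNMm=16 ttAaNnMM=16 ttAaNnMm=16
ttAANnMm hits 16/256; gcd=16; 16÷16/256÷16 = 1/16

P(ttAANnMm) = 1/16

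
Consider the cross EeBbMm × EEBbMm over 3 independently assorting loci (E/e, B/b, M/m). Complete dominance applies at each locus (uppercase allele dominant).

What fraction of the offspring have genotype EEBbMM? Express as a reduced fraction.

P(EEBbMM) = 1/16

EeBbMm gametes: EBM×1, EBm×1, EbM×1, Ebm×1, eBM×1, eBm×1, ebM×1, ebm×1
EEBbMm gametes: EBM×2, EBm×2, EbM×2, Ebm×2
EeBbMm×EEBbMm grid (8·8=64): EEBBMM=2 EEBBMm=4 EEBBmm=2 EEBbMM=4 EEBbMm=8 EEBbmm=4 EEbbMM=2 EEbbMm=4 EEbbmm=2 EeBBMM=2 EeBBMm=4 EeBBmm=2 EeBbMM=4 EeBbMm=8 EeBbmm=4 EebbMM=2 EebbMm=4 Eebbmm=2
EEBbMM hits 4/64; gcd=4; 4÷4/64÷4 = 1/16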